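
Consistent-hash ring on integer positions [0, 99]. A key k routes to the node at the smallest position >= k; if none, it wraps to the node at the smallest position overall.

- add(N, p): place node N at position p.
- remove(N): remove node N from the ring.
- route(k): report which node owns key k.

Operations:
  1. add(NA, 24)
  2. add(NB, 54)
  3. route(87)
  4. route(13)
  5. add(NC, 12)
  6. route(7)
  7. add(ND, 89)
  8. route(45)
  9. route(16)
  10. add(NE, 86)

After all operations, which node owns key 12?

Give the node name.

Op 1: add NA@24 -> ring=[24:NA]
Op 2: add NB@54 -> ring=[24:NA,54:NB]
Op 3: route key 87: none >= 87, wrap to smallest pos 24 -> NA
Op 4: route key 13: smallest pos >= 13 is 24 -> NA
Op 5: add NC@12 -> ring=[12:NC,24:NA,54:NB]
Op 6: route key 7: smallest pos >= 7 is 12 -> NC
Op 7: add ND@89 -> ring=[12:NC,24:NA,54:NB,89:ND]
Op 8: route key 45: smallest pos >= 45 is 54 -> NB
Op 9: route key 16: smallest pos >= 16 is 24 -> NA
Op 10: add NE@86 -> ring=[12:NC,24:NA,54:NB,86:NE,89:ND]
Final route key 12: smallest pos >= 12 is 12 -> NC

Answer: NC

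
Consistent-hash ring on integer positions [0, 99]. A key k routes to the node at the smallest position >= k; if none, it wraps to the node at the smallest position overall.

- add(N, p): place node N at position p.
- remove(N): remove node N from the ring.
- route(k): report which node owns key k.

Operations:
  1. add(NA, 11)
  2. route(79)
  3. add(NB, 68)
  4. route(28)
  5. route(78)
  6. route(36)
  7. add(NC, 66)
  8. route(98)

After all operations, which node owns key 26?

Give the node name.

Answer: NC

Derivation:
Op 1: add NA@11 -> ring=[11:NA]
Op 2: route key 79: none >= 79, wrap to smallest pos 11 -> NA
Op 3: add NB@68 -> ring=[11:NA,68:NB]
Op 4: route key 28: smallest pos >= 28 is 68 -> NB
Op 5: route key 78: none >= 78, wrap to smallest pos 11 -> NA
Op 6: route key 36: smallest pos >= 36 is 68 -> NB
Op 7: add NC@66 -> ring=[11:NA,66:NC,68:NB]
Op 8: route key 98: none >= 98, wrap to smallest pos 11 -> NA
Final route key 26: smallest pos >= 26 is 66 -> NC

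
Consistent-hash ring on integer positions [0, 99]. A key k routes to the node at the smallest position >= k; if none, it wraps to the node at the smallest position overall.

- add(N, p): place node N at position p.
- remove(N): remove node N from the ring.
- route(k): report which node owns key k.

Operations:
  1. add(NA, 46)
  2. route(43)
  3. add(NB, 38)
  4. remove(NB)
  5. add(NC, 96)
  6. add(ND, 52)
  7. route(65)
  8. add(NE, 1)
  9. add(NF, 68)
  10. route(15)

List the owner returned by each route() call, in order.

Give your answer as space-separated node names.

Answer: NA NC NA

Derivation:
Op 1: add NA@46 -> ring=[46:NA]
Op 2: route key 43: smallest pos >= 43 is 46 -> NA
Op 3: add NB@38 -> ring=[38:NB,46:NA]
Op 4: remove NB -> ring=[46:NA]
Op 5: add NC@96 -> ring=[46:NA,96:NC]
Op 6: add ND@52 -> ring=[46:NA,52:ND,96:NC]
Op 7: route key 65: smallest pos >= 65 is 96 -> NC
Op 8: add NE@1 -> ring=[1:NE,46:NA,52:ND,96:NC]
Op 9: add NF@68 -> ring=[1:NE,46:NA,52:ND,68:NF,96:NC]
Op 10: route key 15: smallest pos >= 15 is 46 -> NA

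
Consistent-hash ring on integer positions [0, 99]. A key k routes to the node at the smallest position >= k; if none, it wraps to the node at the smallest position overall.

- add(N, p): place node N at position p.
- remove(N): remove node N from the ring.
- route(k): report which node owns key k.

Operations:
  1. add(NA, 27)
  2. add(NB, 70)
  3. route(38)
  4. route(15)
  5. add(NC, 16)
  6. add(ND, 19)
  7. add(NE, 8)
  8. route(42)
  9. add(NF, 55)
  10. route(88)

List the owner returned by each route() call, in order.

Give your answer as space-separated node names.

Op 1: add NA@27 -> ring=[27:NA]
Op 2: add NB@70 -> ring=[27:NA,70:NB]
Op 3: route key 38: smallest pos >= 38 is 70 -> NB
Op 4: route key 15: smallest pos >= 15 is 27 -> NA
Op 5: add NC@16 -> ring=[16:NC,27:NA,70:NB]
Op 6: add ND@19 -> ring=[16:NC,19:ND,27:NA,70:NB]
Op 7: add NE@8 -> ring=[8:NE,16:NC,19:ND,27:NA,70:NB]
Op 8: route key 42: smallest pos >= 42 is 70 -> NB
Op 9: add NF@55 -> ring=[8:NE,16:NC,19:ND,27:NA,55:NF,70:NB]
Op 10: route key 88: none >= 88, wrap to smallest pos 8 -> NE

Answer: NB NA NB NE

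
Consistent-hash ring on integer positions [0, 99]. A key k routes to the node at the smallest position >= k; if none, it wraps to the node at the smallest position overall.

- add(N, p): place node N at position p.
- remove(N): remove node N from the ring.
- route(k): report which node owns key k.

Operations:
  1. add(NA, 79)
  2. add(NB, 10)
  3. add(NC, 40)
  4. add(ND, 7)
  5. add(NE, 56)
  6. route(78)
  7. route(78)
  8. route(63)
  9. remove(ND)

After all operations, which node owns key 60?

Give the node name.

Op 1: add NA@79 -> ring=[79:NA]
Op 2: add NB@10 -> ring=[10:NB,79:NA]
Op 3: add NC@40 -> ring=[10:NB,40:NC,79:NA]
Op 4: add ND@7 -> ring=[7:ND,10:NB,40:NC,79:NA]
Op 5: add NE@56 -> ring=[7:ND,10:NB,40:NC,56:NE,79:NA]
Op 6: route key 78: smallest pos >= 78 is 79 -> NA
Op 7: route key 78: smallest pos >= 78 is 79 -> NA
Op 8: route key 63: smallest pos >= 63 is 79 -> NA
Op 9: remove ND -> ring=[10:NB,40:NC,56:NE,79:NA]
Final route key 60: smallest pos >= 60 is 79 -> NA

Answer: NA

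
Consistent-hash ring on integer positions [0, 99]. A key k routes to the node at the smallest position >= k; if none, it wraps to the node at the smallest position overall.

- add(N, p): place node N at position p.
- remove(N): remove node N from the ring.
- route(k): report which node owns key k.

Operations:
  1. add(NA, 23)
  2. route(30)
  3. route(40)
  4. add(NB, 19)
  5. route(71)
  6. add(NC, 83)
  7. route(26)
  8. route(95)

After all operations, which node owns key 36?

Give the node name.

Op 1: add NA@23 -> ring=[23:NA]
Op 2: route key 30: none >= 30, wrap to smallest pos 23 -> NA
Op 3: route key 40: none >= 40, wrap to smallest pos 23 -> NA
Op 4: add NB@19 -> ring=[19:NB,23:NA]
Op 5: route key 71: none >= 71, wrap to smallest pos 19 -> NB
Op 6: add NC@83 -> ring=[19:NB,23:NA,83:NC]
Op 7: route key 26: smallest pos >= 26 is 83 -> NC
Op 8: route key 95: none >= 95, wrap to smallest pos 19 -> NB
Final route key 36: smallest pos >= 36 is 83 -> NC

Answer: NC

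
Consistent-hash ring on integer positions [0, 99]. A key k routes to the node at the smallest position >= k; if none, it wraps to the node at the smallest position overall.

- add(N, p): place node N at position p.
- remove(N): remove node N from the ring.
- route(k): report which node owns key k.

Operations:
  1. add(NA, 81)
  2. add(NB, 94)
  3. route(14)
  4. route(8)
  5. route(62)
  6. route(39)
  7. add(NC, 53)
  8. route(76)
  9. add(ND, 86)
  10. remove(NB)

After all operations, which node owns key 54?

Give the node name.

Answer: NA

Derivation:
Op 1: add NA@81 -> ring=[81:NA]
Op 2: add NB@94 -> ring=[81:NA,94:NB]
Op 3: route key 14: smallest pos >= 14 is 81 -> NA
Op 4: route key 8: smallest pos >= 8 is 81 -> NA
Op 5: route key 62: smallest pos >= 62 is 81 -> NA
Op 6: route key 39: smallest pos >= 39 is 81 -> NA
Op 7: add NC@53 -> ring=[53:NC,81:NA,94:NB]
Op 8: route key 76: smallest pos >= 76 is 81 -> NA
Op 9: add ND@86 -> ring=[53:NC,81:NA,86:ND,94:NB]
Op 10: remove NB -> ring=[53:NC,81:NA,86:ND]
Final route key 54: smallest pos >= 54 is 81 -> NA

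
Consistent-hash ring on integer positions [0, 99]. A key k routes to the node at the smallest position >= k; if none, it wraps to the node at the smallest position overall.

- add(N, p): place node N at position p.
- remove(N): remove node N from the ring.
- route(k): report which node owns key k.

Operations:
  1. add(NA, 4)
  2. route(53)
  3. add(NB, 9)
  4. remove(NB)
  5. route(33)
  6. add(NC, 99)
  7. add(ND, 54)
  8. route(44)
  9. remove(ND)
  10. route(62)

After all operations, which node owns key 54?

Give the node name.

Answer: NC

Derivation:
Op 1: add NA@4 -> ring=[4:NA]
Op 2: route key 53: none >= 53, wrap to smallest pos 4 -> NA
Op 3: add NB@9 -> ring=[4:NA,9:NB]
Op 4: remove NB -> ring=[4:NA]
Op 5: route key 33: none >= 33, wrap to smallest pos 4 -> NA
Op 6: add NC@99 -> ring=[4:NA,99:NC]
Op 7: add ND@54 -> ring=[4:NA,54:ND,99:NC]
Op 8: route key 44: smallest pos >= 44 is 54 -> ND
Op 9: remove ND -> ring=[4:NA,99:NC]
Op 10: route key 62: smallest pos >= 62 is 99 -> NC
Final route key 54: smallest pos >= 54 is 99 -> NC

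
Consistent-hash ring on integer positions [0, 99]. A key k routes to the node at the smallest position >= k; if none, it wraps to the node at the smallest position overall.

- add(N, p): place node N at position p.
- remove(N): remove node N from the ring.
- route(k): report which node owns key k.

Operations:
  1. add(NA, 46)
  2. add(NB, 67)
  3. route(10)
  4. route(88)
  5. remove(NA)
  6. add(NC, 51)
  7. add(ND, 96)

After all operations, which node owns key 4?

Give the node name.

Answer: NC

Derivation:
Op 1: add NA@46 -> ring=[46:NA]
Op 2: add NB@67 -> ring=[46:NA,67:NB]
Op 3: route key 10: smallest pos >= 10 is 46 -> NA
Op 4: route key 88: none >= 88, wrap to smallest pos 46 -> NA
Op 5: remove NA -> ring=[67:NB]
Op 6: add NC@51 -> ring=[51:NC,67:NB]
Op 7: add ND@96 -> ring=[51:NC,67:NB,96:ND]
Final route key 4: smallest pos >= 4 is 51 -> NC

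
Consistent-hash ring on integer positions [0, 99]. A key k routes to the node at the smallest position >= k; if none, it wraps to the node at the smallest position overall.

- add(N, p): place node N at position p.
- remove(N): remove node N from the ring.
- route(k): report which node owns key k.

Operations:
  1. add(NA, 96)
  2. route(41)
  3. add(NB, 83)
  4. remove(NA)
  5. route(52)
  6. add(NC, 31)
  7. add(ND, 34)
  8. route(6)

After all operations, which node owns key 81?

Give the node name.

Op 1: add NA@96 -> ring=[96:NA]
Op 2: route key 41: smallest pos >= 41 is 96 -> NA
Op 3: add NB@83 -> ring=[83:NB,96:NA]
Op 4: remove NA -> ring=[83:NB]
Op 5: route key 52: smallest pos >= 52 is 83 -> NB
Op 6: add NC@31 -> ring=[31:NC,83:NB]
Op 7: add ND@34 -> ring=[31:NC,34:ND,83:NB]
Op 8: route key 6: smallest pos >= 6 is 31 -> NC
Final route key 81: smallest pos >= 81 is 83 -> NB

Answer: NB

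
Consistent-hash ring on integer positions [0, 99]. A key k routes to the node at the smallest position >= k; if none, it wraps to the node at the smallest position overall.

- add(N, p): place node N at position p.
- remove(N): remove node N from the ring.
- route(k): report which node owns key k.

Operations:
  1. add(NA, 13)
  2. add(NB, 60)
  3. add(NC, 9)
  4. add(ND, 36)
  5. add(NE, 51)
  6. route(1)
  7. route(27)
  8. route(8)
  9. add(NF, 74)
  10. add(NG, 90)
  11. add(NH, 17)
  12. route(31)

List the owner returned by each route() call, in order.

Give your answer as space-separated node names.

Op 1: add NA@13 -> ring=[13:NA]
Op 2: add NB@60 -> ring=[13:NA,60:NB]
Op 3: add NC@9 -> ring=[9:NC,13:NA,60:NB]
Op 4: add ND@36 -> ring=[9:NC,13:NA,36:ND,60:NB]
Op 5: add NE@51 -> ring=[9:NC,13:NA,36:ND,51:NE,60:NB]
Op 6: route key 1: smallest pos >= 1 is 9 -> NC
Op 7: route key 27: smallest pos >= 27 is 36 -> ND
Op 8: route key 8: smallest pos >= 8 is 9 -> NC
Op 9: add NF@74 -> ring=[9:NC,13:NA,36:ND,51:NE,60:NB,74:NF]
Op 10: add NG@90 -> ring=[9:NC,13:NA,36:ND,51:NE,60:NB,74:NF,90:NG]
Op 11: add NH@17 -> ring=[9:NC,13:NA,17:NH,36:ND,51:NE,60:NB,74:NF,90:NG]
Op 12: route key 31: smallest pos >= 31 is 36 -> ND

Answer: NC ND NC ND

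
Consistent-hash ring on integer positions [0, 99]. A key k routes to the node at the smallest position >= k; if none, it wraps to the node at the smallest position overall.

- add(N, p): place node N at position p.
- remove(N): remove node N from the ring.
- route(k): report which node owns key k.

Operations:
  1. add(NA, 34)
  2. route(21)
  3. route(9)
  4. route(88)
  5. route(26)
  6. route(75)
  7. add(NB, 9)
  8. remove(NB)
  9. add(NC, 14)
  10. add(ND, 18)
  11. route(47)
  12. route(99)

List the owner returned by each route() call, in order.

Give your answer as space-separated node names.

Op 1: add NA@34 -> ring=[34:NA]
Op 2: route key 21: smallest pos >= 21 is 34 -> NA
Op 3: route key 9: smallest pos >= 9 is 34 -> NA
Op 4: route key 88: none >= 88, wrap to smallest pos 34 -> NA
Op 5: route key 26: smallest pos >= 26 is 34 -> NA
Op 6: route key 75: none >= 75, wrap to smallest pos 34 -> NA
Op 7: add NB@9 -> ring=[9:NB,34:NA]
Op 8: remove NB -> ring=[34:NA]
Op 9: add NC@14 -> ring=[14:NC,34:NA]
Op 10: add ND@18 -> ring=[14:NC,18:ND,34:NA]
Op 11: route key 47: none >= 47, wrap to smallest pos 14 -> NC
Op 12: route key 99: none >= 99, wrap to smallest pos 14 -> NC

Answer: NA NA NA NA NA NC NC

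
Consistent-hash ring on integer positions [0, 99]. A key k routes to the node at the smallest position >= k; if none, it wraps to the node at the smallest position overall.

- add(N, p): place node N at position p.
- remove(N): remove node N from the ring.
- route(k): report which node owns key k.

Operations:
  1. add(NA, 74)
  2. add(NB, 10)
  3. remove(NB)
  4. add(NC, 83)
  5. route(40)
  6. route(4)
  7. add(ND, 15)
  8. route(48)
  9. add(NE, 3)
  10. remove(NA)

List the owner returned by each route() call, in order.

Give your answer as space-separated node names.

Answer: NA NA NA

Derivation:
Op 1: add NA@74 -> ring=[74:NA]
Op 2: add NB@10 -> ring=[10:NB,74:NA]
Op 3: remove NB -> ring=[74:NA]
Op 4: add NC@83 -> ring=[74:NA,83:NC]
Op 5: route key 40: smallest pos >= 40 is 74 -> NA
Op 6: route key 4: smallest pos >= 4 is 74 -> NA
Op 7: add ND@15 -> ring=[15:ND,74:NA,83:NC]
Op 8: route key 48: smallest pos >= 48 is 74 -> NA
Op 9: add NE@3 -> ring=[3:NE,15:ND,74:NA,83:NC]
Op 10: remove NA -> ring=[3:NE,15:ND,83:NC]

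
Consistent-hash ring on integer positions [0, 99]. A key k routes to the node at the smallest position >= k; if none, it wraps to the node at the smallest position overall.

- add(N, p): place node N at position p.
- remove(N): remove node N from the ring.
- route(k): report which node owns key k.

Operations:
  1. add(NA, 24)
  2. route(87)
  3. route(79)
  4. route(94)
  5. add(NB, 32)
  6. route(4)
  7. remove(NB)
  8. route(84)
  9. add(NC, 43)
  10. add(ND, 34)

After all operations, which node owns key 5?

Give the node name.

Answer: NA

Derivation:
Op 1: add NA@24 -> ring=[24:NA]
Op 2: route key 87: none >= 87, wrap to smallest pos 24 -> NA
Op 3: route key 79: none >= 79, wrap to smallest pos 24 -> NA
Op 4: route key 94: none >= 94, wrap to smallest pos 24 -> NA
Op 5: add NB@32 -> ring=[24:NA,32:NB]
Op 6: route key 4: smallest pos >= 4 is 24 -> NA
Op 7: remove NB -> ring=[24:NA]
Op 8: route key 84: none >= 84, wrap to smallest pos 24 -> NA
Op 9: add NC@43 -> ring=[24:NA,43:NC]
Op 10: add ND@34 -> ring=[24:NA,34:ND,43:NC]
Final route key 5: smallest pos >= 5 is 24 -> NA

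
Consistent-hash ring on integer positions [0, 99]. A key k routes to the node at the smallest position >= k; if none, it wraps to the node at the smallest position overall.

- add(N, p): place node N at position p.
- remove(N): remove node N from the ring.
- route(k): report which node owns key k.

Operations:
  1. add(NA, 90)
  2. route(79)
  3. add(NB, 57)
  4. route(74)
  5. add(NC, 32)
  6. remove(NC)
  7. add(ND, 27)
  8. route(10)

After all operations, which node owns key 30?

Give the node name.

Op 1: add NA@90 -> ring=[90:NA]
Op 2: route key 79: smallest pos >= 79 is 90 -> NA
Op 3: add NB@57 -> ring=[57:NB,90:NA]
Op 4: route key 74: smallest pos >= 74 is 90 -> NA
Op 5: add NC@32 -> ring=[32:NC,57:NB,90:NA]
Op 6: remove NC -> ring=[57:NB,90:NA]
Op 7: add ND@27 -> ring=[27:ND,57:NB,90:NA]
Op 8: route key 10: smallest pos >= 10 is 27 -> ND
Final route key 30: smallest pos >= 30 is 57 -> NB

Answer: NB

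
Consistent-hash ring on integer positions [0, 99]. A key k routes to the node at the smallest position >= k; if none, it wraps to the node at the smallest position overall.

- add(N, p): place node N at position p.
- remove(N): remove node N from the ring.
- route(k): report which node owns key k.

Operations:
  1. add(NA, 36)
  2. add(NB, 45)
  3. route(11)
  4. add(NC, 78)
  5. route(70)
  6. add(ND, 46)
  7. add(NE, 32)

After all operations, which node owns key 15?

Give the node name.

Op 1: add NA@36 -> ring=[36:NA]
Op 2: add NB@45 -> ring=[36:NA,45:NB]
Op 3: route key 11: smallest pos >= 11 is 36 -> NA
Op 4: add NC@78 -> ring=[36:NA,45:NB,78:NC]
Op 5: route key 70: smallest pos >= 70 is 78 -> NC
Op 6: add ND@46 -> ring=[36:NA,45:NB,46:ND,78:NC]
Op 7: add NE@32 -> ring=[32:NE,36:NA,45:NB,46:ND,78:NC]
Final route key 15: smallest pos >= 15 is 32 -> NE

Answer: NE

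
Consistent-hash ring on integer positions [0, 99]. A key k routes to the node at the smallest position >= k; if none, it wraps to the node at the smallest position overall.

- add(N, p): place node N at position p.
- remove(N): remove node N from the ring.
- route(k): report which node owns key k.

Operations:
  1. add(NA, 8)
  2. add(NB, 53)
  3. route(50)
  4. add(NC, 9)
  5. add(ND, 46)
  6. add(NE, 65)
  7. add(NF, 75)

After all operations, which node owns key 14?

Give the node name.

Answer: ND

Derivation:
Op 1: add NA@8 -> ring=[8:NA]
Op 2: add NB@53 -> ring=[8:NA,53:NB]
Op 3: route key 50: smallest pos >= 50 is 53 -> NB
Op 4: add NC@9 -> ring=[8:NA,9:NC,53:NB]
Op 5: add ND@46 -> ring=[8:NA,9:NC,46:ND,53:NB]
Op 6: add NE@65 -> ring=[8:NA,9:NC,46:ND,53:NB,65:NE]
Op 7: add NF@75 -> ring=[8:NA,9:NC,46:ND,53:NB,65:NE,75:NF]
Final route key 14: smallest pos >= 14 is 46 -> ND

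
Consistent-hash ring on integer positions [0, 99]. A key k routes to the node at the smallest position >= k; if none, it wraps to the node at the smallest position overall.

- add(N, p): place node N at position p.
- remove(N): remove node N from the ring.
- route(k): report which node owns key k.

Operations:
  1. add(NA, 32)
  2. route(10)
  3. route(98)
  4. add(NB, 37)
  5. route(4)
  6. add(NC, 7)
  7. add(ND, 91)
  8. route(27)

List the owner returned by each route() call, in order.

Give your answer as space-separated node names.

Op 1: add NA@32 -> ring=[32:NA]
Op 2: route key 10: smallest pos >= 10 is 32 -> NA
Op 3: route key 98: none >= 98, wrap to smallest pos 32 -> NA
Op 4: add NB@37 -> ring=[32:NA,37:NB]
Op 5: route key 4: smallest pos >= 4 is 32 -> NA
Op 6: add NC@7 -> ring=[7:NC,32:NA,37:NB]
Op 7: add ND@91 -> ring=[7:NC,32:NA,37:NB,91:ND]
Op 8: route key 27: smallest pos >= 27 is 32 -> NA

Answer: NA NA NA NA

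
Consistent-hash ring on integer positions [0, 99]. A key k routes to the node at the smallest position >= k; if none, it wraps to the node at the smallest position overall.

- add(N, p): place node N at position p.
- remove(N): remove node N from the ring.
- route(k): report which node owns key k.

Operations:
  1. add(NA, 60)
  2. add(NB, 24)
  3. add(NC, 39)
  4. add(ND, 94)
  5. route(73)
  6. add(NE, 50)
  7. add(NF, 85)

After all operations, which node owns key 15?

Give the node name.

Op 1: add NA@60 -> ring=[60:NA]
Op 2: add NB@24 -> ring=[24:NB,60:NA]
Op 3: add NC@39 -> ring=[24:NB,39:NC,60:NA]
Op 4: add ND@94 -> ring=[24:NB,39:NC,60:NA,94:ND]
Op 5: route key 73: smallest pos >= 73 is 94 -> ND
Op 6: add NE@50 -> ring=[24:NB,39:NC,50:NE,60:NA,94:ND]
Op 7: add NF@85 -> ring=[24:NB,39:NC,50:NE,60:NA,85:NF,94:ND]
Final route key 15: smallest pos >= 15 is 24 -> NB

Answer: NB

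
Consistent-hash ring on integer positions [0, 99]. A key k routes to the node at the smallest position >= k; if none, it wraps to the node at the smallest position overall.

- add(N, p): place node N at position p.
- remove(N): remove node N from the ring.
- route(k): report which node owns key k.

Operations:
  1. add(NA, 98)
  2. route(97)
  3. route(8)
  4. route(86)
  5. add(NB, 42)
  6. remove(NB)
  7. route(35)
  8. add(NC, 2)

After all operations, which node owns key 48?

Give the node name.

Op 1: add NA@98 -> ring=[98:NA]
Op 2: route key 97: smallest pos >= 97 is 98 -> NA
Op 3: route key 8: smallest pos >= 8 is 98 -> NA
Op 4: route key 86: smallest pos >= 86 is 98 -> NA
Op 5: add NB@42 -> ring=[42:NB,98:NA]
Op 6: remove NB -> ring=[98:NA]
Op 7: route key 35: smallest pos >= 35 is 98 -> NA
Op 8: add NC@2 -> ring=[2:NC,98:NA]
Final route key 48: smallest pos >= 48 is 98 -> NA

Answer: NA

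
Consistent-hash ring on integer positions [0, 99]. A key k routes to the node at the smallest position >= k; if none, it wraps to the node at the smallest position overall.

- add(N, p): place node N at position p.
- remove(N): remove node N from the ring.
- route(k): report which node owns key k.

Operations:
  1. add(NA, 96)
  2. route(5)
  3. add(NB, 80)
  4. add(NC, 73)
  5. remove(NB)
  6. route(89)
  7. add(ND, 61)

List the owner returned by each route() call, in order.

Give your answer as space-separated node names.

Op 1: add NA@96 -> ring=[96:NA]
Op 2: route key 5: smallest pos >= 5 is 96 -> NA
Op 3: add NB@80 -> ring=[80:NB,96:NA]
Op 4: add NC@73 -> ring=[73:NC,80:NB,96:NA]
Op 5: remove NB -> ring=[73:NC,96:NA]
Op 6: route key 89: smallest pos >= 89 is 96 -> NA
Op 7: add ND@61 -> ring=[61:ND,73:NC,96:NA]

Answer: NA NA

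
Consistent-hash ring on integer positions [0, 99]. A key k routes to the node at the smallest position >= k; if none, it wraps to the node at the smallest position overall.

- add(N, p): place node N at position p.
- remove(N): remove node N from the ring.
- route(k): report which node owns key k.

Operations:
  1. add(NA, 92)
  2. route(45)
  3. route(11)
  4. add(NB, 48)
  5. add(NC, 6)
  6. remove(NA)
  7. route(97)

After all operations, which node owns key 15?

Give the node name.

Answer: NB

Derivation:
Op 1: add NA@92 -> ring=[92:NA]
Op 2: route key 45: smallest pos >= 45 is 92 -> NA
Op 3: route key 11: smallest pos >= 11 is 92 -> NA
Op 4: add NB@48 -> ring=[48:NB,92:NA]
Op 5: add NC@6 -> ring=[6:NC,48:NB,92:NA]
Op 6: remove NA -> ring=[6:NC,48:NB]
Op 7: route key 97: none >= 97, wrap to smallest pos 6 -> NC
Final route key 15: smallest pos >= 15 is 48 -> NB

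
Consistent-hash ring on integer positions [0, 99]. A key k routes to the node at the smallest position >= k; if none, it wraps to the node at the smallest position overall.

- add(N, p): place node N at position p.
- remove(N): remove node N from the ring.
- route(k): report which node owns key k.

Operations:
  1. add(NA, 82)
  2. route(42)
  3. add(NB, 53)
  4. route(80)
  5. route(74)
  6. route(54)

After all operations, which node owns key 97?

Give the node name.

Answer: NB

Derivation:
Op 1: add NA@82 -> ring=[82:NA]
Op 2: route key 42: smallest pos >= 42 is 82 -> NA
Op 3: add NB@53 -> ring=[53:NB,82:NA]
Op 4: route key 80: smallest pos >= 80 is 82 -> NA
Op 5: route key 74: smallest pos >= 74 is 82 -> NA
Op 6: route key 54: smallest pos >= 54 is 82 -> NA
Final route key 97: none >= 97, wrap to smallest pos 53 -> NB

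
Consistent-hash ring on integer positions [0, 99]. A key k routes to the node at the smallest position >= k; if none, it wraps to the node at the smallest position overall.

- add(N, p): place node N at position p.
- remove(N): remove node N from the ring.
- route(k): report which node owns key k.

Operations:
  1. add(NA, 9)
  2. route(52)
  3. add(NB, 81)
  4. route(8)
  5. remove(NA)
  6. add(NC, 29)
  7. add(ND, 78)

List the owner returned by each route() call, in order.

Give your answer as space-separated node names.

Op 1: add NA@9 -> ring=[9:NA]
Op 2: route key 52: none >= 52, wrap to smallest pos 9 -> NA
Op 3: add NB@81 -> ring=[9:NA,81:NB]
Op 4: route key 8: smallest pos >= 8 is 9 -> NA
Op 5: remove NA -> ring=[81:NB]
Op 6: add NC@29 -> ring=[29:NC,81:NB]
Op 7: add ND@78 -> ring=[29:NC,78:ND,81:NB]

Answer: NA NA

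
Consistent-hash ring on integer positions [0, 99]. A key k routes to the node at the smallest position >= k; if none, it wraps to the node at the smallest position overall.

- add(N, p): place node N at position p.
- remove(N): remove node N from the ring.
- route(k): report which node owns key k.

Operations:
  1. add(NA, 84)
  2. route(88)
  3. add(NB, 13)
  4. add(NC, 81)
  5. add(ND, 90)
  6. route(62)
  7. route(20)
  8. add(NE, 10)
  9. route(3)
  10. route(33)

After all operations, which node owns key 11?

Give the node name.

Op 1: add NA@84 -> ring=[84:NA]
Op 2: route key 88: none >= 88, wrap to smallest pos 84 -> NA
Op 3: add NB@13 -> ring=[13:NB,84:NA]
Op 4: add NC@81 -> ring=[13:NB,81:NC,84:NA]
Op 5: add ND@90 -> ring=[13:NB,81:NC,84:NA,90:ND]
Op 6: route key 62: smallest pos >= 62 is 81 -> NC
Op 7: route key 20: smallest pos >= 20 is 81 -> NC
Op 8: add NE@10 -> ring=[10:NE,13:NB,81:NC,84:NA,90:ND]
Op 9: route key 3: smallest pos >= 3 is 10 -> NE
Op 10: route key 33: smallest pos >= 33 is 81 -> NC
Final route key 11: smallest pos >= 11 is 13 -> NB

Answer: NB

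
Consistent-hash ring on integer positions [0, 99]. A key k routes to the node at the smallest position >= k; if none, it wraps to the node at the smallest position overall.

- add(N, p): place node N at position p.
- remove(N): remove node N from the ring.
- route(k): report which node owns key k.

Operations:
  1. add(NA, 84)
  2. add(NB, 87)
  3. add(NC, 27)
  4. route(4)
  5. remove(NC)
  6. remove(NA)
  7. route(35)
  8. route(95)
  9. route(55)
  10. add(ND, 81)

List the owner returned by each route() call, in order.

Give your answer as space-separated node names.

Op 1: add NA@84 -> ring=[84:NA]
Op 2: add NB@87 -> ring=[84:NA,87:NB]
Op 3: add NC@27 -> ring=[27:NC,84:NA,87:NB]
Op 4: route key 4: smallest pos >= 4 is 27 -> NC
Op 5: remove NC -> ring=[84:NA,87:NB]
Op 6: remove NA -> ring=[87:NB]
Op 7: route key 35: smallest pos >= 35 is 87 -> NB
Op 8: route key 95: none >= 95, wrap to smallest pos 87 -> NB
Op 9: route key 55: smallest pos >= 55 is 87 -> NB
Op 10: add ND@81 -> ring=[81:ND,87:NB]

Answer: NC NB NB NB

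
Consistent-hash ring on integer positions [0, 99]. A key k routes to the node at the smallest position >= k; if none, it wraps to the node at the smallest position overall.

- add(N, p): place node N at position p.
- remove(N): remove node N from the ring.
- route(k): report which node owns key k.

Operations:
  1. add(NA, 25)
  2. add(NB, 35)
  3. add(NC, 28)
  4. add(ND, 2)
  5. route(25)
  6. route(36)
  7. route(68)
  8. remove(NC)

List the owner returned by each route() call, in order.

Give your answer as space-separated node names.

Answer: NA ND ND

Derivation:
Op 1: add NA@25 -> ring=[25:NA]
Op 2: add NB@35 -> ring=[25:NA,35:NB]
Op 3: add NC@28 -> ring=[25:NA,28:NC,35:NB]
Op 4: add ND@2 -> ring=[2:ND,25:NA,28:NC,35:NB]
Op 5: route key 25: smallest pos >= 25 is 25 -> NA
Op 6: route key 36: none >= 36, wrap to smallest pos 2 -> ND
Op 7: route key 68: none >= 68, wrap to smallest pos 2 -> ND
Op 8: remove NC -> ring=[2:ND,25:NA,35:NB]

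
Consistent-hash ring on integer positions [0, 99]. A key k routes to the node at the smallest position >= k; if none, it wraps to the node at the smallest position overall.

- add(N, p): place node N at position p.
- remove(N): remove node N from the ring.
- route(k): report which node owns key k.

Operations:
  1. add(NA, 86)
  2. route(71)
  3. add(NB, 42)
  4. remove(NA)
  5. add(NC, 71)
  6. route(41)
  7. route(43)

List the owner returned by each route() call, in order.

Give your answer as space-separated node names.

Answer: NA NB NC

Derivation:
Op 1: add NA@86 -> ring=[86:NA]
Op 2: route key 71: smallest pos >= 71 is 86 -> NA
Op 3: add NB@42 -> ring=[42:NB,86:NA]
Op 4: remove NA -> ring=[42:NB]
Op 5: add NC@71 -> ring=[42:NB,71:NC]
Op 6: route key 41: smallest pos >= 41 is 42 -> NB
Op 7: route key 43: smallest pos >= 43 is 71 -> NC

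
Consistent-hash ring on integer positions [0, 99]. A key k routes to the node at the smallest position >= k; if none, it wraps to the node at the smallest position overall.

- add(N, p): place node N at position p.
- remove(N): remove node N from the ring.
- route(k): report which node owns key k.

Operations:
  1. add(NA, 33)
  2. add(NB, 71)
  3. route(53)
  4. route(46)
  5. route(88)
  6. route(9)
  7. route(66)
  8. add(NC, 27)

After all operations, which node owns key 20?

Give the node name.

Op 1: add NA@33 -> ring=[33:NA]
Op 2: add NB@71 -> ring=[33:NA,71:NB]
Op 3: route key 53: smallest pos >= 53 is 71 -> NB
Op 4: route key 46: smallest pos >= 46 is 71 -> NB
Op 5: route key 88: none >= 88, wrap to smallest pos 33 -> NA
Op 6: route key 9: smallest pos >= 9 is 33 -> NA
Op 7: route key 66: smallest pos >= 66 is 71 -> NB
Op 8: add NC@27 -> ring=[27:NC,33:NA,71:NB]
Final route key 20: smallest pos >= 20 is 27 -> NC

Answer: NC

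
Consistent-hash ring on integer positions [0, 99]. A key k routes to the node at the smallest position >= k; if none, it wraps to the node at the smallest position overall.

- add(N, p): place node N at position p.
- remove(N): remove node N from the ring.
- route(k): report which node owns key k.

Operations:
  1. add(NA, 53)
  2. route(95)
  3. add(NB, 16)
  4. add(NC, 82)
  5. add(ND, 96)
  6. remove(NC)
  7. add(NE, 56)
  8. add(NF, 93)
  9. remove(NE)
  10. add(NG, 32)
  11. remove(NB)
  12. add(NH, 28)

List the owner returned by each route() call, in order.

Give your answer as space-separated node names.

Op 1: add NA@53 -> ring=[53:NA]
Op 2: route key 95: none >= 95, wrap to smallest pos 53 -> NA
Op 3: add NB@16 -> ring=[16:NB,53:NA]
Op 4: add NC@82 -> ring=[16:NB,53:NA,82:NC]
Op 5: add ND@96 -> ring=[16:NB,53:NA,82:NC,96:ND]
Op 6: remove NC -> ring=[16:NB,53:NA,96:ND]
Op 7: add NE@56 -> ring=[16:NB,53:NA,56:NE,96:ND]
Op 8: add NF@93 -> ring=[16:NB,53:NA,56:NE,93:NF,96:ND]
Op 9: remove NE -> ring=[16:NB,53:NA,93:NF,96:ND]
Op 10: add NG@32 -> ring=[16:NB,32:NG,53:NA,93:NF,96:ND]
Op 11: remove NB -> ring=[32:NG,53:NA,93:NF,96:ND]
Op 12: add NH@28 -> ring=[28:NH,32:NG,53:NA,93:NF,96:ND]

Answer: NA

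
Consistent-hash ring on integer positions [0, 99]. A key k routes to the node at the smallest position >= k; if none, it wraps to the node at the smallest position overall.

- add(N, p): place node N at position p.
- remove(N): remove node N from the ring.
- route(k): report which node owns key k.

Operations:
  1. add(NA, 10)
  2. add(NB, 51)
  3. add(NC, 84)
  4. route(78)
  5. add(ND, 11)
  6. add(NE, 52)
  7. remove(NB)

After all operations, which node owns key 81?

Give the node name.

Answer: NC

Derivation:
Op 1: add NA@10 -> ring=[10:NA]
Op 2: add NB@51 -> ring=[10:NA,51:NB]
Op 3: add NC@84 -> ring=[10:NA,51:NB,84:NC]
Op 4: route key 78: smallest pos >= 78 is 84 -> NC
Op 5: add ND@11 -> ring=[10:NA,11:ND,51:NB,84:NC]
Op 6: add NE@52 -> ring=[10:NA,11:ND,51:NB,52:NE,84:NC]
Op 7: remove NB -> ring=[10:NA,11:ND,52:NE,84:NC]
Final route key 81: smallest pos >= 81 is 84 -> NC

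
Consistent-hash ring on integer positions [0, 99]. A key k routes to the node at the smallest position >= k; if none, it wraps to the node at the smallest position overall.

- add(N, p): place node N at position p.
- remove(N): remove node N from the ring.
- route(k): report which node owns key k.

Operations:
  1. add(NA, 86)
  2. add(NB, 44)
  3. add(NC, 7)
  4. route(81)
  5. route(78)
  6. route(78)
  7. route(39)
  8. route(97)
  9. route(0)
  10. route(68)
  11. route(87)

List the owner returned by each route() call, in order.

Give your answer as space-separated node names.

Answer: NA NA NA NB NC NC NA NC

Derivation:
Op 1: add NA@86 -> ring=[86:NA]
Op 2: add NB@44 -> ring=[44:NB,86:NA]
Op 3: add NC@7 -> ring=[7:NC,44:NB,86:NA]
Op 4: route key 81: smallest pos >= 81 is 86 -> NA
Op 5: route key 78: smallest pos >= 78 is 86 -> NA
Op 6: route key 78: smallest pos >= 78 is 86 -> NA
Op 7: route key 39: smallest pos >= 39 is 44 -> NB
Op 8: route key 97: none >= 97, wrap to smallest pos 7 -> NC
Op 9: route key 0: smallest pos >= 0 is 7 -> NC
Op 10: route key 68: smallest pos >= 68 is 86 -> NA
Op 11: route key 87: none >= 87, wrap to smallest pos 7 -> NC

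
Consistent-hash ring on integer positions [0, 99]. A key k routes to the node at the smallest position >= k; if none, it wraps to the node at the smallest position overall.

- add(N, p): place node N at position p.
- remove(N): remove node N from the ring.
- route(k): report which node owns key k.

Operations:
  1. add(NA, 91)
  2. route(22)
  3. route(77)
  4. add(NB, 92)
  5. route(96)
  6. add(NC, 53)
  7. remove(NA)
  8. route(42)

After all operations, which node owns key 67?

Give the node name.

Op 1: add NA@91 -> ring=[91:NA]
Op 2: route key 22: smallest pos >= 22 is 91 -> NA
Op 3: route key 77: smallest pos >= 77 is 91 -> NA
Op 4: add NB@92 -> ring=[91:NA,92:NB]
Op 5: route key 96: none >= 96, wrap to smallest pos 91 -> NA
Op 6: add NC@53 -> ring=[53:NC,91:NA,92:NB]
Op 7: remove NA -> ring=[53:NC,92:NB]
Op 8: route key 42: smallest pos >= 42 is 53 -> NC
Final route key 67: smallest pos >= 67 is 92 -> NB

Answer: NB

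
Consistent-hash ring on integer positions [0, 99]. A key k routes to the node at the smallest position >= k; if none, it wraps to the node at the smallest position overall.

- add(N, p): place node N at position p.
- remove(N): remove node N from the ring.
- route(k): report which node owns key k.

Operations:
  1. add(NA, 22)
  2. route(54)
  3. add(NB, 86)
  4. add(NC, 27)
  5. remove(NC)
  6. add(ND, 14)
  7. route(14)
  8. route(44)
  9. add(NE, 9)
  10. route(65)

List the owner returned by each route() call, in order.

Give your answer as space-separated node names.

Op 1: add NA@22 -> ring=[22:NA]
Op 2: route key 54: none >= 54, wrap to smallest pos 22 -> NA
Op 3: add NB@86 -> ring=[22:NA,86:NB]
Op 4: add NC@27 -> ring=[22:NA,27:NC,86:NB]
Op 5: remove NC -> ring=[22:NA,86:NB]
Op 6: add ND@14 -> ring=[14:ND,22:NA,86:NB]
Op 7: route key 14: smallest pos >= 14 is 14 -> ND
Op 8: route key 44: smallest pos >= 44 is 86 -> NB
Op 9: add NE@9 -> ring=[9:NE,14:ND,22:NA,86:NB]
Op 10: route key 65: smallest pos >= 65 is 86 -> NB

Answer: NA ND NB NB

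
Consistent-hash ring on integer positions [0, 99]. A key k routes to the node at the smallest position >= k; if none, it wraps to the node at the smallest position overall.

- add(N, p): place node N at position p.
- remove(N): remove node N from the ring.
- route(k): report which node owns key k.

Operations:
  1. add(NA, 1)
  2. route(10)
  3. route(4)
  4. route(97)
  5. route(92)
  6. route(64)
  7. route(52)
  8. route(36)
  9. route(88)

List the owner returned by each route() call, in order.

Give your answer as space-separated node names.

Answer: NA NA NA NA NA NA NA NA

Derivation:
Op 1: add NA@1 -> ring=[1:NA]
Op 2: route key 10: none >= 10, wrap to smallest pos 1 -> NA
Op 3: route key 4: none >= 4, wrap to smallest pos 1 -> NA
Op 4: route key 97: none >= 97, wrap to smallest pos 1 -> NA
Op 5: route key 92: none >= 92, wrap to smallest pos 1 -> NA
Op 6: route key 64: none >= 64, wrap to smallest pos 1 -> NA
Op 7: route key 52: none >= 52, wrap to smallest pos 1 -> NA
Op 8: route key 36: none >= 36, wrap to smallest pos 1 -> NA
Op 9: route key 88: none >= 88, wrap to smallest pos 1 -> NA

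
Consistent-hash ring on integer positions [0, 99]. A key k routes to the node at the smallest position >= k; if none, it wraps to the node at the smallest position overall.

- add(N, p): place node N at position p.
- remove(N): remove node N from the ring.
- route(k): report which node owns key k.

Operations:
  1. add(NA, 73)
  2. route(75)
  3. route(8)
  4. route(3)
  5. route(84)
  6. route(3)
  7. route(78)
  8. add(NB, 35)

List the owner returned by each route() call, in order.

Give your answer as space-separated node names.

Op 1: add NA@73 -> ring=[73:NA]
Op 2: route key 75: none >= 75, wrap to smallest pos 73 -> NA
Op 3: route key 8: smallest pos >= 8 is 73 -> NA
Op 4: route key 3: smallest pos >= 3 is 73 -> NA
Op 5: route key 84: none >= 84, wrap to smallest pos 73 -> NA
Op 6: route key 3: smallest pos >= 3 is 73 -> NA
Op 7: route key 78: none >= 78, wrap to smallest pos 73 -> NA
Op 8: add NB@35 -> ring=[35:NB,73:NA]

Answer: NA NA NA NA NA NA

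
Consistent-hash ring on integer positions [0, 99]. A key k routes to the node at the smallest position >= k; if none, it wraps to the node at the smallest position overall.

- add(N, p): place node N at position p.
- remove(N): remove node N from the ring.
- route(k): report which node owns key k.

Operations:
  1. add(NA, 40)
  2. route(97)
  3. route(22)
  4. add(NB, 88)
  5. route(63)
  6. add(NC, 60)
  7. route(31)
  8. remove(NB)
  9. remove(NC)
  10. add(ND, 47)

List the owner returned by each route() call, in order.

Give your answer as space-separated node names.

Answer: NA NA NB NA

Derivation:
Op 1: add NA@40 -> ring=[40:NA]
Op 2: route key 97: none >= 97, wrap to smallest pos 40 -> NA
Op 3: route key 22: smallest pos >= 22 is 40 -> NA
Op 4: add NB@88 -> ring=[40:NA,88:NB]
Op 5: route key 63: smallest pos >= 63 is 88 -> NB
Op 6: add NC@60 -> ring=[40:NA,60:NC,88:NB]
Op 7: route key 31: smallest pos >= 31 is 40 -> NA
Op 8: remove NB -> ring=[40:NA,60:NC]
Op 9: remove NC -> ring=[40:NA]
Op 10: add ND@47 -> ring=[40:NA,47:ND]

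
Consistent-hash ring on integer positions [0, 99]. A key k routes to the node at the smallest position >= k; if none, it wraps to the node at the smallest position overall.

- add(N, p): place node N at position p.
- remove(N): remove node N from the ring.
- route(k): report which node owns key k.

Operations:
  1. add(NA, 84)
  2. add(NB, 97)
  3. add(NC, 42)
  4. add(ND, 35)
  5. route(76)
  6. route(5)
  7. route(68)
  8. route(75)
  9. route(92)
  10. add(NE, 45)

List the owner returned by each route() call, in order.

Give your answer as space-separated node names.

Answer: NA ND NA NA NB

Derivation:
Op 1: add NA@84 -> ring=[84:NA]
Op 2: add NB@97 -> ring=[84:NA,97:NB]
Op 3: add NC@42 -> ring=[42:NC,84:NA,97:NB]
Op 4: add ND@35 -> ring=[35:ND,42:NC,84:NA,97:NB]
Op 5: route key 76: smallest pos >= 76 is 84 -> NA
Op 6: route key 5: smallest pos >= 5 is 35 -> ND
Op 7: route key 68: smallest pos >= 68 is 84 -> NA
Op 8: route key 75: smallest pos >= 75 is 84 -> NA
Op 9: route key 92: smallest pos >= 92 is 97 -> NB
Op 10: add NE@45 -> ring=[35:ND,42:NC,45:NE,84:NA,97:NB]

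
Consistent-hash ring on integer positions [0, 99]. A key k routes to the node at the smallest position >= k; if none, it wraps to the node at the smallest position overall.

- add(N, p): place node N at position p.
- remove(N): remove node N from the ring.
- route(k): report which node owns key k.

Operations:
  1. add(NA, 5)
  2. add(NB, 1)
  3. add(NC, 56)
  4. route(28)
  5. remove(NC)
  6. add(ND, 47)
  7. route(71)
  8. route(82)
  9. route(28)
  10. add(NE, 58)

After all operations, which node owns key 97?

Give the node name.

Op 1: add NA@5 -> ring=[5:NA]
Op 2: add NB@1 -> ring=[1:NB,5:NA]
Op 3: add NC@56 -> ring=[1:NB,5:NA,56:NC]
Op 4: route key 28: smallest pos >= 28 is 56 -> NC
Op 5: remove NC -> ring=[1:NB,5:NA]
Op 6: add ND@47 -> ring=[1:NB,5:NA,47:ND]
Op 7: route key 71: none >= 71, wrap to smallest pos 1 -> NB
Op 8: route key 82: none >= 82, wrap to smallest pos 1 -> NB
Op 9: route key 28: smallest pos >= 28 is 47 -> ND
Op 10: add NE@58 -> ring=[1:NB,5:NA,47:ND,58:NE]
Final route key 97: none >= 97, wrap to smallest pos 1 -> NB

Answer: NB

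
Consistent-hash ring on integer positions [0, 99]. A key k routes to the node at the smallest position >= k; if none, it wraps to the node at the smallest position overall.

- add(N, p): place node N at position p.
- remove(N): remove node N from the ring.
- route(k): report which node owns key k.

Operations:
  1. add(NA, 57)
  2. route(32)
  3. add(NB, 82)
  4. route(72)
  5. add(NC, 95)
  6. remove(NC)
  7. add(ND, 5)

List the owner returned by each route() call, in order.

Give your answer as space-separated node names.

Op 1: add NA@57 -> ring=[57:NA]
Op 2: route key 32: smallest pos >= 32 is 57 -> NA
Op 3: add NB@82 -> ring=[57:NA,82:NB]
Op 4: route key 72: smallest pos >= 72 is 82 -> NB
Op 5: add NC@95 -> ring=[57:NA,82:NB,95:NC]
Op 6: remove NC -> ring=[57:NA,82:NB]
Op 7: add ND@5 -> ring=[5:ND,57:NA,82:NB]

Answer: NA NB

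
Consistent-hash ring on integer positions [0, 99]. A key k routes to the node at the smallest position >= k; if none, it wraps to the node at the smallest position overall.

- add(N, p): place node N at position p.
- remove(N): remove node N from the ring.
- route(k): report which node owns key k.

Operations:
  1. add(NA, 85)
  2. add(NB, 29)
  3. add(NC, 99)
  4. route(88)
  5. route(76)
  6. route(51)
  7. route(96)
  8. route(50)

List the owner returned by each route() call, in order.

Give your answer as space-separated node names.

Op 1: add NA@85 -> ring=[85:NA]
Op 2: add NB@29 -> ring=[29:NB,85:NA]
Op 3: add NC@99 -> ring=[29:NB,85:NA,99:NC]
Op 4: route key 88: smallest pos >= 88 is 99 -> NC
Op 5: route key 76: smallest pos >= 76 is 85 -> NA
Op 6: route key 51: smallest pos >= 51 is 85 -> NA
Op 7: route key 96: smallest pos >= 96 is 99 -> NC
Op 8: route key 50: smallest pos >= 50 is 85 -> NA

Answer: NC NA NA NC NA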